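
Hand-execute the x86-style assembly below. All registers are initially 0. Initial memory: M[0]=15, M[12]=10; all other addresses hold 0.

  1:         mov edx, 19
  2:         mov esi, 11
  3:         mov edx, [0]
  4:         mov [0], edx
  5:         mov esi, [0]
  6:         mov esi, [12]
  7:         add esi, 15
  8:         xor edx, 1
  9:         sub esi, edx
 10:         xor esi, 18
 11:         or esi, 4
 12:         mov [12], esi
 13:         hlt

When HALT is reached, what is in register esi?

edx=19
esi=11
edx=M[0]=15
mov [0], edx → M[0]=15
esi=M[0]=15
esi=M[12]=10
esi=10+15=25
edx=15^1=14
esi=25-14=11
esi=11^18=25
esi=25|4=29
mov [12], esi → M[12]=29
halt.

29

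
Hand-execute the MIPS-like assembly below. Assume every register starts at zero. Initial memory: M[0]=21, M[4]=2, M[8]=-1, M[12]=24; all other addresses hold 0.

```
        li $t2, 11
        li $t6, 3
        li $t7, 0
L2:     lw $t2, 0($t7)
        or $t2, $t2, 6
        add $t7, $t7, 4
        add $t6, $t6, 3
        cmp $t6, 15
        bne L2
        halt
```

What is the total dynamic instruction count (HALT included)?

28

after li $t2, 11: $t2=11
after li $t6, 3: $t6=3
after li $t7, 0: $t7=0
after lw $t2, 0($t7): $t2=M[0]=21
after or $t2, $t2, 6: $t2=21|6=23
after add $t7, $t7, 4: $t7=0+4=4
after add $t6, $t6, 3: $t6=3+3=6
cmp $t6, 15  (cmp 6,15)
bne L2: taken
after lw $t2, 0($t7): $t2=M[4]=2
after or $t2, $t2, 6: $t2=2|6=6
after add $t7, $t7, 4: $t7=4+4=8
after add $t6, $t6, 3: $t6=6+3=9
cmp $t6, 15  (cmp 9,15)
bne L2: taken
after lw $t2, 0($t7): $t2=M[8]=-1
after or $t2, $t2, 6: $t2=(-1)|6=-1
after add $t7, $t7, 4: $t7=8+4=12
after add $t6, $t6, 3: $t6=9+3=12
cmp $t6, 15  (cmp 12,15)
bne L2: taken
after lw $t2, 0($t7): $t2=M[12]=24
after or $t2, $t2, 6: $t2=24|6=30
after add $t7, $t7, 4: $t7=12+4=16
after add $t6, $t6, 3: $t6=12+3=15
cmp $t6, 15  (cmp 15,15)
bne L2: not taken
halt.
Total executed instructions: 28.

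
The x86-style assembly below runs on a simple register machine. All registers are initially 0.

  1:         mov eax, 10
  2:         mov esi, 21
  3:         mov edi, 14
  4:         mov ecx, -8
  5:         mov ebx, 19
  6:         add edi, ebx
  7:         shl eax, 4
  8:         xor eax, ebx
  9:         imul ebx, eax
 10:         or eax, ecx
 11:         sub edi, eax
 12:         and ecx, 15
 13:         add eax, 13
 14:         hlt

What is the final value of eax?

mov eax, 10 → eax=10
mov esi, 21 → esi=21
mov edi, 14 → edi=14
mov ecx, -8 → ecx=-8
mov ebx, 19 → ebx=19
add edi, ebx → edi=14+19=33
shl eax, 4 → eax=10<<4=160
xor eax, ebx → eax=160^19=179
imul ebx, eax → ebx=19*179=3401
or eax, ecx → eax=179|(-8)=-5
sub edi, eax → edi=33-(-5)=38
and ecx, 15 → ecx=(-8)&15=8
add eax, 13 → eax=(-5)+13=8
halt.

8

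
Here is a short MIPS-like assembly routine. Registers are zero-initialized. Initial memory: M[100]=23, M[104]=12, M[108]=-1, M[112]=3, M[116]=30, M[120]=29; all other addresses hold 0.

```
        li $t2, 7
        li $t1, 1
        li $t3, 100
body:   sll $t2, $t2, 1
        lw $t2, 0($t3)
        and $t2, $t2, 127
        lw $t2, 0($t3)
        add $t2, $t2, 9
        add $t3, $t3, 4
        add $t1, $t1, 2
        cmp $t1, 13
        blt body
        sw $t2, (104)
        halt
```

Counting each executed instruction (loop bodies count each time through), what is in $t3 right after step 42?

116

$t2=7
$t1=1
$t3=100
$t2=7<<1=14
$t2=M[100]=23
$t2=23&127=23
$t2=M[100]=23
$t2=23+9=32
$t3=100+4=104
$t1=1+2=3
cmp $t1, 13  (cmp 3,13)
blt body: taken
$t2=32<<1=64
$t2=M[104]=12
$t2=12&127=12
$t2=M[104]=12
$t2=12+9=21
$t3=104+4=108
$t1=3+2=5
cmp $t1, 13  (cmp 5,13)
blt body: taken
$t2=21<<1=42
$t2=M[108]=-1
$t2=(-1)&127=127
$t2=M[108]=-1
$t2=(-1)+9=8
$t3=108+4=112
$t1=5+2=7
cmp $t1, 13  (cmp 7,13)
blt body: taken
$t2=8<<1=16
$t2=M[112]=3
$t2=3&127=3
$t2=M[112]=3
$t2=3+9=12
$t3=112+4=116
$t1=7+2=9
cmp $t1, 13  (cmp 9,13)
blt body: taken
$t2=12<<1=24
$t2=M[116]=30
$t2=30&127=30
After step 42: $t3 = 116.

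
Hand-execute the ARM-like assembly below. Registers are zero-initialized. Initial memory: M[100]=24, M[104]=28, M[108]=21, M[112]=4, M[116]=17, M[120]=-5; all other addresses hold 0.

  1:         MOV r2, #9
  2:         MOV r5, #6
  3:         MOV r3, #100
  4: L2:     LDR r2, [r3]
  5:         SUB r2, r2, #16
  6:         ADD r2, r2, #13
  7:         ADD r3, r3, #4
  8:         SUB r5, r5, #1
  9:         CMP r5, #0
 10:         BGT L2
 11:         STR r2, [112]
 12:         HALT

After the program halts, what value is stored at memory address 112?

r2=9
r5=6
r3=100
r2=M[100]=24
r2=24-16=8
r2=8+13=21
r3=100+4=104
r5=6-1=5
CMP r5, #0  (cmp 5,0)
BGT L2: taken
r2=M[104]=28
r2=28-16=12
r2=12+13=25
r3=104+4=108
r5=5-1=4
CMP r5, #0  (cmp 4,0)
BGT L2: taken
r2=M[108]=21
r2=21-16=5
r2=5+13=18
r3=108+4=112
r5=4-1=3
CMP r5, #0  (cmp 3,0)
BGT L2: taken
r2=M[112]=4
r2=4-16=-12
r2=(-12)+13=1
r3=112+4=116
r5=3-1=2
CMP r5, #0  (cmp 2,0)
BGT L2: taken
r2=M[116]=17
r2=17-16=1
r2=1+13=14
r3=116+4=120
r5=2-1=1
CMP r5, #0  (cmp 1,0)
BGT L2: taken
r2=M[120]=-5
r2=(-5)-16=-21
r2=(-21)+13=-8
r3=120+4=124
r5=1-1=0
CMP r5, #0  (cmp 0,0)
BGT L2: not taken
STR r2, [112] → M[112]=-8
halt.

-8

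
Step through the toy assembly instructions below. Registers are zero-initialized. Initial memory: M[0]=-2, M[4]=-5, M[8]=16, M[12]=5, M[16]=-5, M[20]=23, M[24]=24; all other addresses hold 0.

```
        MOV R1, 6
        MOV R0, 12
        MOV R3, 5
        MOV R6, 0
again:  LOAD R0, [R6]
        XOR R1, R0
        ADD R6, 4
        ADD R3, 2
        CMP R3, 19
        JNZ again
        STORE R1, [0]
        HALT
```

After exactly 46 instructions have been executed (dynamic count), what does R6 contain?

R1=6
R0=12
R3=5
R6=0
R0=M[0]=-2
R1=6^(-2)=-8
R6=0+4=4
R3=5+2=7
CMP R3, 19  (cmp 7,19)
JNZ again: taken
R0=M[4]=-5
R1=(-8)^(-5)=3
R6=4+4=8
R3=7+2=9
CMP R3, 19  (cmp 9,19)
JNZ again: taken
R0=M[8]=16
R1=3^16=19
R6=8+4=12
R3=9+2=11
CMP R3, 19  (cmp 11,19)
JNZ again: taken
R0=M[12]=5
R1=19^5=22
R6=12+4=16
R3=11+2=13
CMP R3, 19  (cmp 13,19)
JNZ again: taken
R0=M[16]=-5
R1=22^(-5)=-19
R6=16+4=20
R3=13+2=15
CMP R3, 19  (cmp 15,19)
JNZ again: taken
R0=M[20]=23
R1=(-19)^23=-6
R6=20+4=24
R3=15+2=17
CMP R3, 19  (cmp 17,19)
JNZ again: taken
R0=M[24]=24
R1=(-6)^24=-30
R6=24+4=28
R3=17+2=19
CMP R3, 19  (cmp 19,19)
JNZ again: not taken
After step 46: R6 = 28.

28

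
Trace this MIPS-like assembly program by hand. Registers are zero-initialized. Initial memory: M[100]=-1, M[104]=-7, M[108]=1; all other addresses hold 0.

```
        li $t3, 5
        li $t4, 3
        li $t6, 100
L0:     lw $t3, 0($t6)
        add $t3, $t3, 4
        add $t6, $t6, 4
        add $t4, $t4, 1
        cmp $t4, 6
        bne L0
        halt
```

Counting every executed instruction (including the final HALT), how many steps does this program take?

22

after li $t3, 5: $t3=5
after li $t4, 3: $t4=3
after li $t6, 100: $t6=100
after lw $t3, 0($t6): $t3=M[100]=-1
after add $t3, $t3, 4: $t3=(-1)+4=3
after add $t6, $t6, 4: $t6=100+4=104
after add $t4, $t4, 1: $t4=3+1=4
cmp $t4, 6  (cmp 4,6)
bne L0: taken
after lw $t3, 0($t6): $t3=M[104]=-7
after add $t3, $t3, 4: $t3=(-7)+4=-3
after add $t6, $t6, 4: $t6=104+4=108
after add $t4, $t4, 1: $t4=4+1=5
cmp $t4, 6  (cmp 5,6)
bne L0: taken
after lw $t3, 0($t6): $t3=M[108]=1
after add $t3, $t3, 4: $t3=1+4=5
after add $t6, $t6, 4: $t6=108+4=112
after add $t4, $t4, 1: $t4=5+1=6
cmp $t4, 6  (cmp 6,6)
bne L0: not taken
halt.
Total executed instructions: 22.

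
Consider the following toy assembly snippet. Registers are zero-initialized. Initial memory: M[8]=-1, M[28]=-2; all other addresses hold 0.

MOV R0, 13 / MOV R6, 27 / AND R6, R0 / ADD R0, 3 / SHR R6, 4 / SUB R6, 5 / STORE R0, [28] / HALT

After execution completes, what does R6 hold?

after MOV R0, 13: R0=13
after MOV R6, 27: R6=27
after AND R6, R0: R6=27&13=9
after ADD R0, 3: R0=13+3=16
after SHR R6, 4: R6=9>>4=0
after SUB R6, 5: R6=0-5=-5
STORE R0, [28] → M[28]=16
halt.

-5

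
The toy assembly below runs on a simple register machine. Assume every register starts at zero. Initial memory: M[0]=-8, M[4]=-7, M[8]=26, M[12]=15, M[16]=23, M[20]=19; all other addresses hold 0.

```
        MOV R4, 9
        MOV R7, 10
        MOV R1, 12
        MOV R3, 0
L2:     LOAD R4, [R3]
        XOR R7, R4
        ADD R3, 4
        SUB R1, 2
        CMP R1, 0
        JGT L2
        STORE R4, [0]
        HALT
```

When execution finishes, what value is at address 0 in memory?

19

after MOV R4, 9: R4=9
after MOV R7, 10: R7=10
after MOV R1, 12: R1=12
after MOV R3, 0: R3=0
after LOAD R4, [R3]: R4=M[0]=-8
after XOR R7, R4: R7=10^(-8)=-14
after ADD R3, 4: R3=0+4=4
after SUB R1, 2: R1=12-2=10
CMP R1, 0  (cmp 10,0)
JGT L2: taken
after LOAD R4, [R3]: R4=M[4]=-7
after XOR R7, R4: R7=(-14)^(-7)=11
after ADD R3, 4: R3=4+4=8
after SUB R1, 2: R1=10-2=8
CMP R1, 0  (cmp 8,0)
JGT L2: taken
after LOAD R4, [R3]: R4=M[8]=26
after XOR R7, R4: R7=11^26=17
after ADD R3, 4: R3=8+4=12
after SUB R1, 2: R1=8-2=6
CMP R1, 0  (cmp 6,0)
JGT L2: taken
after LOAD R4, [R3]: R4=M[12]=15
after XOR R7, R4: R7=17^15=30
after ADD R3, 4: R3=12+4=16
after SUB R1, 2: R1=6-2=4
CMP R1, 0  (cmp 4,0)
JGT L2: taken
after LOAD R4, [R3]: R4=M[16]=23
after XOR R7, R4: R7=30^23=9
after ADD R3, 4: R3=16+4=20
after SUB R1, 2: R1=4-2=2
CMP R1, 0  (cmp 2,0)
JGT L2: taken
after LOAD R4, [R3]: R4=M[20]=19
after XOR R7, R4: R7=9^19=26
after ADD R3, 4: R3=20+4=24
after SUB R1, 2: R1=2-2=0
CMP R1, 0  (cmp 0,0)
JGT L2: not taken
STORE R4, [0] → M[0]=19
halt.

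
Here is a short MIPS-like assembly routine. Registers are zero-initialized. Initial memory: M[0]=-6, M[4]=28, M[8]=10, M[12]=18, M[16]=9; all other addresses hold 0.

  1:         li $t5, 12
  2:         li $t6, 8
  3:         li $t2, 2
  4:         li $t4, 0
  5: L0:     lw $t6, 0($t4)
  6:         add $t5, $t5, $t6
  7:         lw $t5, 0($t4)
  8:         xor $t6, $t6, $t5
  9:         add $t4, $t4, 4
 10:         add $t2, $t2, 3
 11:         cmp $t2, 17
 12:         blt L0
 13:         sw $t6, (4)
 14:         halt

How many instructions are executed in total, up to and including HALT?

$t5=12
$t6=8
$t2=2
$t4=0
$t6=M[0]=-6
$t5=12+(-6)=6
$t5=M[0]=-6
$t6=(-6)^(-6)=0
$t4=0+4=4
$t2=2+3=5
cmp $t2, 17  (cmp 5,17)
blt L0: taken
$t6=M[4]=28
$t5=(-6)+28=22
$t5=M[4]=28
$t6=28^28=0
$t4=4+4=8
$t2=5+3=8
cmp $t2, 17  (cmp 8,17)
blt L0: taken
$t6=M[8]=10
$t5=28+10=38
$t5=M[8]=10
$t6=10^10=0
$t4=8+4=12
$t2=8+3=11
cmp $t2, 17  (cmp 11,17)
blt L0: taken
$t6=M[12]=18
$t5=10+18=28
$t5=M[12]=18
$t6=18^18=0
$t4=12+4=16
$t2=11+3=14
cmp $t2, 17  (cmp 14,17)
blt L0: taken
$t6=M[16]=9
$t5=18+9=27
$t5=M[16]=9
$t6=9^9=0
$t4=16+4=20
$t2=14+3=17
cmp $t2, 17  (cmp 17,17)
blt L0: not taken
sw $t6, (4) → M[4]=0
halt.
Total executed instructions: 46.

46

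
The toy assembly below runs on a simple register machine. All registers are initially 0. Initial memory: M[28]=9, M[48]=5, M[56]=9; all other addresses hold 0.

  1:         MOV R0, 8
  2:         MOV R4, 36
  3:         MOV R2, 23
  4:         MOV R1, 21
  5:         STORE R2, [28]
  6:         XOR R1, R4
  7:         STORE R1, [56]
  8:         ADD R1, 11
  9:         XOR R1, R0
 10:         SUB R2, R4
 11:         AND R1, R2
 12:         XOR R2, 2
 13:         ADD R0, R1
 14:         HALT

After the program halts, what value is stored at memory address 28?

23

after MOV R0, 8: R0=8
after MOV R4, 36: R4=36
after MOV R2, 23: R2=23
after MOV R1, 21: R1=21
STORE R2, [28] → M[28]=23
after XOR R1, R4: R1=21^36=49
STORE R1, [56] → M[56]=49
after ADD R1, 11: R1=49+11=60
after XOR R1, R0: R1=60^8=52
after SUB R2, R4: R2=23-36=-13
after AND R1, R2: R1=52&(-13)=48
after XOR R2, 2: R2=(-13)^2=-15
after ADD R0, R1: R0=8+48=56
halt.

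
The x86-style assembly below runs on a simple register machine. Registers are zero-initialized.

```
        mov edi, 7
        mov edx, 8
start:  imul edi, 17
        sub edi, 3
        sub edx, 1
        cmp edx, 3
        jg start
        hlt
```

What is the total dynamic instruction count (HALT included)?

edi=7
edx=8
edi=7*17=119
edi=119-3=116
edx=8-1=7
cmp edx, 3  (cmp 7,3)
jg start: taken
edi=116*17=1972
edi=1972-3=1969
edx=7-1=6
cmp edx, 3  (cmp 6,3)
jg start: taken
edi=1969*17=33473
edi=33473-3=33470
edx=6-1=5
cmp edx, 3  (cmp 5,3)
jg start: taken
edi=33470*17=568990
edi=568990-3=568987
edx=5-1=4
cmp edx, 3  (cmp 4,3)
jg start: taken
edi=568987*17=9672779
edi=9672779-3=9672776
edx=4-1=3
cmp edx, 3  (cmp 3,3)
jg start: not taken
halt.
Total executed instructions: 28.

28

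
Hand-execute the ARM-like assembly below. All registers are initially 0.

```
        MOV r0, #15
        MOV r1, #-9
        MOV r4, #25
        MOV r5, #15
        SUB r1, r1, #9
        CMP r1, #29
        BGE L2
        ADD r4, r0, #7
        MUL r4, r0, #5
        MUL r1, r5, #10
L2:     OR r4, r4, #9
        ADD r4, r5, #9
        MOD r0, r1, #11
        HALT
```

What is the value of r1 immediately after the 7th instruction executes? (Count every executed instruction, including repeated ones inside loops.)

r0=15
r1=-9
r4=25
r5=15
r1=(-9)-9=-18
CMP r1, #29  (cmp -18,29)
BGE L2: not taken
After step 7: r1 = -18.

-18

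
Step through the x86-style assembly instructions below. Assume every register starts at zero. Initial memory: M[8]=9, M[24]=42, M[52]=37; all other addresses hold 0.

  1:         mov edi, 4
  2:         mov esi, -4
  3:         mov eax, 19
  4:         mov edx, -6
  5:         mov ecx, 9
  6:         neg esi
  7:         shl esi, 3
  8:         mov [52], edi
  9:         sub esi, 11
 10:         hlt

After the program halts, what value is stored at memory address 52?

edi=4
esi=-4
eax=19
edx=-6
ecx=9
esi=-(-4)=4
esi=4<<3=32
mov [52], edi → M[52]=4
esi=32-11=21
halt.

4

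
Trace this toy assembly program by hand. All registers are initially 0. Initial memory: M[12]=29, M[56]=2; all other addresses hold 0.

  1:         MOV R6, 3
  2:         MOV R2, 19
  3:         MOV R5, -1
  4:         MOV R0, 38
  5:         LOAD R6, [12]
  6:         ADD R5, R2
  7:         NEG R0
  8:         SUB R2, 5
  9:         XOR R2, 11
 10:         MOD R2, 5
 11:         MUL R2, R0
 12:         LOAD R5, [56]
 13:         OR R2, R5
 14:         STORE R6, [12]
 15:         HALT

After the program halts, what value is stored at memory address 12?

MOV R6, 3 → R6=3
MOV R2, 19 → R2=19
MOV R5, -1 → R5=-1
MOV R0, 38 → R0=38
LOAD R6, [12] → R6=M[12]=29
ADD R5, R2 → R5=(-1)+19=18
NEG R0 → R0=-(38)=-38
SUB R2, 5 → R2=19-5=14
XOR R2, 11 → R2=14^11=5
MOD R2, 5 → R2=5%5=0
MUL R2, R0 → R2=0*(-38)=0
LOAD R5, [56] → R5=M[56]=2
OR R2, R5 → R2=0|2=2
STORE R6, [12] → M[12]=29
halt.

29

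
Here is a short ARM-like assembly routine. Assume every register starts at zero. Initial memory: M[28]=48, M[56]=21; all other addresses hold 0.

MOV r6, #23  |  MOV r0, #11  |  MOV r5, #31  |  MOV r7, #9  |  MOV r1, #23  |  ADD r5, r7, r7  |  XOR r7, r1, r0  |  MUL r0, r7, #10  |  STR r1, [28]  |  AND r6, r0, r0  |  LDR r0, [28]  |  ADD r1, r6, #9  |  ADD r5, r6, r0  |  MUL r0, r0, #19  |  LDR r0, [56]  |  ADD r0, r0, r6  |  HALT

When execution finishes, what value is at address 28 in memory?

23

r6=23
r0=11
r5=31
r7=9
r1=23
r5=9+9=18
r7=23^11=28
r0=28*10=280
STR r1, [28] → M[28]=23
r6=280&280=280
r0=M[28]=23
r1=280+9=289
r5=280+23=303
r0=23*19=437
r0=M[56]=21
r0=21+280=301
halt.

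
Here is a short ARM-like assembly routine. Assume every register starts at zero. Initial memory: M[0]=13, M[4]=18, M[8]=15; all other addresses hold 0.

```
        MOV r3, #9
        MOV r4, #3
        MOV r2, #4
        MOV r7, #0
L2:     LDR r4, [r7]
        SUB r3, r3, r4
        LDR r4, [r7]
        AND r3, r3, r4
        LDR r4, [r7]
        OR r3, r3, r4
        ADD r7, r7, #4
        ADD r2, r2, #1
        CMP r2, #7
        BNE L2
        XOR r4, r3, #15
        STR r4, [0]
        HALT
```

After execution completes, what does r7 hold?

12

MOV r3, #9 → r3=9
MOV r4, #3 → r4=3
MOV r2, #4 → r2=4
MOV r7, #0 → r7=0
LDR r4, [r7] → r4=M[0]=13
SUB r3, r3, r4 → r3=9-13=-4
LDR r4, [r7] → r4=M[0]=13
AND r3, r3, r4 → r3=(-4)&13=12
LDR r4, [r7] → r4=M[0]=13
OR r3, r3, r4 → r3=12|13=13
ADD r7, r7, #4 → r7=0+4=4
ADD r2, r2, #1 → r2=4+1=5
CMP r2, #7  (cmp 5,7)
BNE L2: taken
LDR r4, [r7] → r4=M[4]=18
SUB r3, r3, r4 → r3=13-18=-5
LDR r4, [r7] → r4=M[4]=18
AND r3, r3, r4 → r3=(-5)&18=18
LDR r4, [r7] → r4=M[4]=18
OR r3, r3, r4 → r3=18|18=18
ADD r7, r7, #4 → r7=4+4=8
ADD r2, r2, #1 → r2=5+1=6
CMP r2, #7  (cmp 6,7)
BNE L2: taken
LDR r4, [r7] → r4=M[8]=15
SUB r3, r3, r4 → r3=18-15=3
LDR r4, [r7] → r4=M[8]=15
AND r3, r3, r4 → r3=3&15=3
LDR r4, [r7] → r4=M[8]=15
OR r3, r3, r4 → r3=3|15=15
ADD r7, r7, #4 → r7=8+4=12
ADD r2, r2, #1 → r2=6+1=7
CMP r2, #7  (cmp 7,7)
BNE L2: not taken
XOR r4, r3, #15 → r4=15^15=0
STR r4, [0] → M[0]=0
halt.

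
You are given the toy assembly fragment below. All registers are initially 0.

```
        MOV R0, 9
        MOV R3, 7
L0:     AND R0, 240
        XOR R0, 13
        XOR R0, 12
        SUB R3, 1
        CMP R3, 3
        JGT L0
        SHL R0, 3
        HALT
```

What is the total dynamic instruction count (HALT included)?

R0=9
R3=7
R0=9&240=0
R0=0^13=13
R0=13^12=1
R3=7-1=6
CMP R3, 3  (cmp 6,3)
JGT L0: taken
R0=1&240=0
R0=0^13=13
R0=13^12=1
R3=6-1=5
CMP R3, 3  (cmp 5,3)
JGT L0: taken
R0=1&240=0
R0=0^13=13
R0=13^12=1
R3=5-1=4
CMP R3, 3  (cmp 4,3)
JGT L0: taken
R0=1&240=0
R0=0^13=13
R0=13^12=1
R3=4-1=3
CMP R3, 3  (cmp 3,3)
JGT L0: not taken
R0=1<<3=8
halt.
Total executed instructions: 28.

28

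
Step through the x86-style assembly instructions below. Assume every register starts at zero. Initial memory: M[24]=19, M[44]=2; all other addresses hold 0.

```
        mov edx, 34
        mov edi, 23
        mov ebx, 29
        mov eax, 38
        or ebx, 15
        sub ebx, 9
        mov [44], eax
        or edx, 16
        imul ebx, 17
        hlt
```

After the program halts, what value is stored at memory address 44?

after mov edx, 34: edx=34
after mov edi, 23: edi=23
after mov ebx, 29: ebx=29
after mov eax, 38: eax=38
after or ebx, 15: ebx=29|15=31
after sub ebx, 9: ebx=31-9=22
mov [44], eax → M[44]=38
after or edx, 16: edx=34|16=50
after imul ebx, 17: ebx=22*17=374
halt.

38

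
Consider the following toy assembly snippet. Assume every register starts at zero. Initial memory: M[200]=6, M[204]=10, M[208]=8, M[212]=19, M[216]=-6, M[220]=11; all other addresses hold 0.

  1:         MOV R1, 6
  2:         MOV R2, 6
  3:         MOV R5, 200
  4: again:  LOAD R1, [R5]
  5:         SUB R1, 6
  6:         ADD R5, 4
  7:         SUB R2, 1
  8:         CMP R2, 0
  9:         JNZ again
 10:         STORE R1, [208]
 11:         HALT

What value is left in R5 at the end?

R1=6
R2=6
R5=200
R1=M[200]=6
R1=6-6=0
R5=200+4=204
R2=6-1=5
CMP R2, 0  (cmp 5,0)
JNZ again: taken
R1=M[204]=10
R1=10-6=4
R5=204+4=208
R2=5-1=4
CMP R2, 0  (cmp 4,0)
JNZ again: taken
R1=M[208]=8
R1=8-6=2
R5=208+4=212
R2=4-1=3
CMP R2, 0  (cmp 3,0)
JNZ again: taken
R1=M[212]=19
R1=19-6=13
R5=212+4=216
R2=3-1=2
CMP R2, 0  (cmp 2,0)
JNZ again: taken
R1=M[216]=-6
R1=(-6)-6=-12
R5=216+4=220
R2=2-1=1
CMP R2, 0  (cmp 1,0)
JNZ again: taken
R1=M[220]=11
R1=11-6=5
R5=220+4=224
R2=1-1=0
CMP R2, 0  (cmp 0,0)
JNZ again: not taken
STORE R1, [208] → M[208]=5
halt.

224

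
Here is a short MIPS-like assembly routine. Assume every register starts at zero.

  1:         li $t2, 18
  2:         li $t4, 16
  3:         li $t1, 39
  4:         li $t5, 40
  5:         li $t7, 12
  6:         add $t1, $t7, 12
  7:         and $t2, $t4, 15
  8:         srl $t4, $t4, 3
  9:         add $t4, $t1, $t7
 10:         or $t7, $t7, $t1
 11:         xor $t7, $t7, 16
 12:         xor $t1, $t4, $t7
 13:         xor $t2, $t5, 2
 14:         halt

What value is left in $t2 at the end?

$t2=18
$t4=16
$t1=39
$t5=40
$t7=12
$t1=12+12=24
$t2=16&15=0
$t4=16>>3=2
$t4=24+12=36
$t7=12|24=28
$t7=28^16=12
$t1=36^12=40
$t2=40^2=42
halt.

42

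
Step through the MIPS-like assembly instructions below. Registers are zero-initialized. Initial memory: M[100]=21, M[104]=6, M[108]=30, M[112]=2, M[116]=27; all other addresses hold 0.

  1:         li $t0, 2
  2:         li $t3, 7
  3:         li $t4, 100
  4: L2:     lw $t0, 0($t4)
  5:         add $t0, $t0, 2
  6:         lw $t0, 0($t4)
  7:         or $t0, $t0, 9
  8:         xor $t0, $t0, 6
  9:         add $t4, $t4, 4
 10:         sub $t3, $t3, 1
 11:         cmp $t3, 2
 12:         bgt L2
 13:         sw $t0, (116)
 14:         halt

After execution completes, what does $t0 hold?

29

li $t0, 2 → $t0=2
li $t3, 7 → $t3=7
li $t4, 100 → $t4=100
lw $t0, 0($t4) → $t0=M[100]=21
add $t0, $t0, 2 → $t0=21+2=23
lw $t0, 0($t4) → $t0=M[100]=21
or $t0, $t0, 9 → $t0=21|9=29
xor $t0, $t0, 6 → $t0=29^6=27
add $t4, $t4, 4 → $t4=100+4=104
sub $t3, $t3, 1 → $t3=7-1=6
cmp $t3, 2  (cmp 6,2)
bgt L2: taken
lw $t0, 0($t4) → $t0=M[104]=6
add $t0, $t0, 2 → $t0=6+2=8
lw $t0, 0($t4) → $t0=M[104]=6
or $t0, $t0, 9 → $t0=6|9=15
xor $t0, $t0, 6 → $t0=15^6=9
add $t4, $t4, 4 → $t4=104+4=108
sub $t3, $t3, 1 → $t3=6-1=5
cmp $t3, 2  (cmp 5,2)
bgt L2: taken
lw $t0, 0($t4) → $t0=M[108]=30
add $t0, $t0, 2 → $t0=30+2=32
lw $t0, 0($t4) → $t0=M[108]=30
or $t0, $t0, 9 → $t0=30|9=31
xor $t0, $t0, 6 → $t0=31^6=25
add $t4, $t4, 4 → $t4=108+4=112
sub $t3, $t3, 1 → $t3=5-1=4
cmp $t3, 2  (cmp 4,2)
bgt L2: taken
lw $t0, 0($t4) → $t0=M[112]=2
add $t0, $t0, 2 → $t0=2+2=4
lw $t0, 0($t4) → $t0=M[112]=2
or $t0, $t0, 9 → $t0=2|9=11
xor $t0, $t0, 6 → $t0=11^6=13
add $t4, $t4, 4 → $t4=112+4=116
sub $t3, $t3, 1 → $t3=4-1=3
cmp $t3, 2  (cmp 3,2)
bgt L2: taken
lw $t0, 0($t4) → $t0=M[116]=27
add $t0, $t0, 2 → $t0=27+2=29
lw $t0, 0($t4) → $t0=M[116]=27
or $t0, $t0, 9 → $t0=27|9=27
xor $t0, $t0, 6 → $t0=27^6=29
add $t4, $t4, 4 → $t4=116+4=120
sub $t3, $t3, 1 → $t3=3-1=2
cmp $t3, 2  (cmp 2,2)
bgt L2: not taken
sw $t0, (116) → M[116]=29
halt.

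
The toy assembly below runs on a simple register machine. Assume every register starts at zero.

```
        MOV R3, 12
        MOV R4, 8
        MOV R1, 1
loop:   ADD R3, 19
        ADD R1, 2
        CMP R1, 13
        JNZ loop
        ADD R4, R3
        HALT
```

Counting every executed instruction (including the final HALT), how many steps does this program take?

MOV R3, 12 → R3=12
MOV R4, 8 → R4=8
MOV R1, 1 → R1=1
ADD R3, 19 → R3=12+19=31
ADD R1, 2 → R1=1+2=3
CMP R1, 13  (cmp 3,13)
JNZ loop: taken
ADD R3, 19 → R3=31+19=50
ADD R1, 2 → R1=3+2=5
CMP R1, 13  (cmp 5,13)
JNZ loop: taken
ADD R3, 19 → R3=50+19=69
ADD R1, 2 → R1=5+2=7
CMP R1, 13  (cmp 7,13)
JNZ loop: taken
ADD R3, 19 → R3=69+19=88
ADD R1, 2 → R1=7+2=9
CMP R1, 13  (cmp 9,13)
JNZ loop: taken
ADD R3, 19 → R3=88+19=107
ADD R1, 2 → R1=9+2=11
CMP R1, 13  (cmp 11,13)
JNZ loop: taken
ADD R3, 19 → R3=107+19=126
ADD R1, 2 → R1=11+2=13
CMP R1, 13  (cmp 13,13)
JNZ loop: not taken
ADD R4, R3 → R4=8+126=134
halt.
Total executed instructions: 29.

29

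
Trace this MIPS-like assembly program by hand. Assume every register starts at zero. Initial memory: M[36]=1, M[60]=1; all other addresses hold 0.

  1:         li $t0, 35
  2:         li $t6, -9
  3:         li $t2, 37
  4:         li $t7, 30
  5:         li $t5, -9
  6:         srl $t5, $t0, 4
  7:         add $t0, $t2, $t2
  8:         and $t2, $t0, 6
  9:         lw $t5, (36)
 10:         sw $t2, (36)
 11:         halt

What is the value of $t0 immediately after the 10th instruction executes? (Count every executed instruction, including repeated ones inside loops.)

74

after li $t0, 35: $t0=35
after li $t6, -9: $t6=-9
after li $t2, 37: $t2=37
after li $t7, 30: $t7=30
after li $t5, -9: $t5=-9
after srl $t5, $t0, 4: $t5=35>>4=2
after add $t0, $t2, $t2: $t0=37+37=74
after and $t2, $t0, 6: $t2=74&6=2
after lw $t5, (36): $t5=M[36]=1
sw $t2, (36) → M[36]=2
After step 10: $t0 = 74.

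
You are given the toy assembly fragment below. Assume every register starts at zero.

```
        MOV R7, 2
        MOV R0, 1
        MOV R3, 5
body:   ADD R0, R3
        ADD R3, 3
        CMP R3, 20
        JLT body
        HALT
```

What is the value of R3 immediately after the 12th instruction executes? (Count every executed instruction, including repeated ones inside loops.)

R7=2
R0=1
R3=5
R0=1+5=6
R3=5+3=8
CMP R3, 20  (cmp 8,20)
JLT body: taken
R0=6+8=14
R3=8+3=11
CMP R3, 20  (cmp 11,20)
JLT body: taken
R0=14+11=25
After step 12: R3 = 11.

11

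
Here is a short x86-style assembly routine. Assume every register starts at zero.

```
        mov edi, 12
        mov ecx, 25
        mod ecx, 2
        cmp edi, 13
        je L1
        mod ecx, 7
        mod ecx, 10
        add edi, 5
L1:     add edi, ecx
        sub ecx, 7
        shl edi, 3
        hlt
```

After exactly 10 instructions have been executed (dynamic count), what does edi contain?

18

after mov edi, 12: edi=12
after mov ecx, 25: ecx=25
after mod ecx, 2: ecx=25%2=1
cmp edi, 13  (cmp 12,13)
je L1: not taken
after mod ecx, 7: ecx=1%7=1
after mod ecx, 10: ecx=1%10=1
after add edi, 5: edi=12+5=17
after add edi, ecx: edi=17+1=18
after sub ecx, 7: ecx=1-7=-6
After step 10: edi = 18.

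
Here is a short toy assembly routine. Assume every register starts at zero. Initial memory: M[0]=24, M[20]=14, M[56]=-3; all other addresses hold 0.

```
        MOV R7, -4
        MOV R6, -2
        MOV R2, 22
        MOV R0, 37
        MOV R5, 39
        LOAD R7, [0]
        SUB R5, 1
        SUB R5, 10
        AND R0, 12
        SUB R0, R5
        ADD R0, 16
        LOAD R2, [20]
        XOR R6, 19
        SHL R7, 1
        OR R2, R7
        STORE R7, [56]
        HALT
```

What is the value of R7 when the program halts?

R7=-4
R6=-2
R2=22
R0=37
R5=39
R7=M[0]=24
R5=39-1=38
R5=38-10=28
R0=37&12=4
R0=4-28=-24
R0=(-24)+16=-8
R2=M[20]=14
R6=(-2)^19=-19
R7=24<<1=48
R2=14|48=62
STORE R7, [56] → M[56]=48
halt.

48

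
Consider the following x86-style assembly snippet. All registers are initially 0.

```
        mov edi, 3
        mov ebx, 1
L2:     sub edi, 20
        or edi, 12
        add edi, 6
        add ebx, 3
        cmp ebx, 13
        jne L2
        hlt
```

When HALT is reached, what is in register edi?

-29

edi=3
ebx=1
edi=3-20=-17
edi=(-17)|12=-17
edi=(-17)+6=-11
ebx=1+3=4
cmp ebx, 13  (cmp 4,13)
jne L2: taken
edi=(-11)-20=-31
edi=(-31)|12=-19
edi=(-19)+6=-13
ebx=4+3=7
cmp ebx, 13  (cmp 7,13)
jne L2: taken
edi=(-13)-20=-33
edi=(-33)|12=-33
edi=(-33)+6=-27
ebx=7+3=10
cmp ebx, 13  (cmp 10,13)
jne L2: taken
edi=(-27)-20=-47
edi=(-47)|12=-35
edi=(-35)+6=-29
ebx=10+3=13
cmp ebx, 13  (cmp 13,13)
jne L2: not taken
halt.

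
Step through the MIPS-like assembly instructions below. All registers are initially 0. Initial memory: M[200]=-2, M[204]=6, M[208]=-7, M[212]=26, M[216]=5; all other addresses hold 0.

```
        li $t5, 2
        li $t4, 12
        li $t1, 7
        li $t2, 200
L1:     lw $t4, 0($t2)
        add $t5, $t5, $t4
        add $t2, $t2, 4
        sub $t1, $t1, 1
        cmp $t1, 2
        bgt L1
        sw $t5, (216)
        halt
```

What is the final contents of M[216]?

30

li $t5, 2 → $t5=2
li $t4, 12 → $t4=12
li $t1, 7 → $t1=7
li $t2, 200 → $t2=200
lw $t4, 0($t2) → $t4=M[200]=-2
add $t5, $t5, $t4 → $t5=2+(-2)=0
add $t2, $t2, 4 → $t2=200+4=204
sub $t1, $t1, 1 → $t1=7-1=6
cmp $t1, 2  (cmp 6,2)
bgt L1: taken
lw $t4, 0($t2) → $t4=M[204]=6
add $t5, $t5, $t4 → $t5=0+6=6
add $t2, $t2, 4 → $t2=204+4=208
sub $t1, $t1, 1 → $t1=6-1=5
cmp $t1, 2  (cmp 5,2)
bgt L1: taken
lw $t4, 0($t2) → $t4=M[208]=-7
add $t5, $t5, $t4 → $t5=6+(-7)=-1
add $t2, $t2, 4 → $t2=208+4=212
sub $t1, $t1, 1 → $t1=5-1=4
cmp $t1, 2  (cmp 4,2)
bgt L1: taken
lw $t4, 0($t2) → $t4=M[212]=26
add $t5, $t5, $t4 → $t5=(-1)+26=25
add $t2, $t2, 4 → $t2=212+4=216
sub $t1, $t1, 1 → $t1=4-1=3
cmp $t1, 2  (cmp 3,2)
bgt L1: taken
lw $t4, 0($t2) → $t4=M[216]=5
add $t5, $t5, $t4 → $t5=25+5=30
add $t2, $t2, 4 → $t2=216+4=220
sub $t1, $t1, 1 → $t1=3-1=2
cmp $t1, 2  (cmp 2,2)
bgt L1: not taken
sw $t5, (216) → M[216]=30
halt.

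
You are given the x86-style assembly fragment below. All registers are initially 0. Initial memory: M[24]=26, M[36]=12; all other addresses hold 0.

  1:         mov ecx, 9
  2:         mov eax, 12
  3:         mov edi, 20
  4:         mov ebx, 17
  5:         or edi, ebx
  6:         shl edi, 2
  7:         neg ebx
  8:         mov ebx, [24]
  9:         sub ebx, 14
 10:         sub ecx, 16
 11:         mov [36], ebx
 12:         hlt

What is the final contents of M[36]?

after mov ecx, 9: ecx=9
after mov eax, 12: eax=12
after mov edi, 20: edi=20
after mov ebx, 17: ebx=17
after or edi, ebx: edi=20|17=21
after shl edi, 2: edi=21<<2=84
after neg ebx: ebx=-(17)=-17
after mov ebx, [24]: ebx=M[24]=26
after sub ebx, 14: ebx=26-14=12
after sub ecx, 16: ecx=9-16=-7
mov [36], ebx → M[36]=12
halt.

12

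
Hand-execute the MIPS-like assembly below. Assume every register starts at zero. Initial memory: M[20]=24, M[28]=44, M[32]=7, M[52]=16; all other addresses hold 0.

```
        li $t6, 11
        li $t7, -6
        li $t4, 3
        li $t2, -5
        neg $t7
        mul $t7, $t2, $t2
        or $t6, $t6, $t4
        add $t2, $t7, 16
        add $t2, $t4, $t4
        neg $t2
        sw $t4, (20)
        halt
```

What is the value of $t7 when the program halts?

25

after li $t6, 11: $t6=11
after li $t7, -6: $t7=-6
after li $t4, 3: $t4=3
after li $t2, -5: $t2=-5
after neg $t7: $t7=-(-6)=6
after mul $t7, $t2, $t2: $t7=(-5)*(-5)=25
after or $t6, $t6, $t4: $t6=11|3=11
after add $t2, $t7, 16: $t2=25+16=41
after add $t2, $t4, $t4: $t2=3+3=6
after neg $t2: $t2=-(6)=-6
sw $t4, (20) → M[20]=3
halt.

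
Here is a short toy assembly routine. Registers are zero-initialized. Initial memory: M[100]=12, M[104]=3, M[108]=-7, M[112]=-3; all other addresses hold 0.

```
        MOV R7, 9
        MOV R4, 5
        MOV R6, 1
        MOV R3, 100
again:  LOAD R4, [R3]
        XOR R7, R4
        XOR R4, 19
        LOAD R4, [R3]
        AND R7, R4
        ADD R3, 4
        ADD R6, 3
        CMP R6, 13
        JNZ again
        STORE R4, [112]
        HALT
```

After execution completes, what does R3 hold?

116

MOV R7, 9 → R7=9
MOV R4, 5 → R4=5
MOV R6, 1 → R6=1
MOV R3, 100 → R3=100
LOAD R4, [R3] → R4=M[100]=12
XOR R7, R4 → R7=9^12=5
XOR R4, 19 → R4=12^19=31
LOAD R4, [R3] → R4=M[100]=12
AND R7, R4 → R7=5&12=4
ADD R3, 4 → R3=100+4=104
ADD R6, 3 → R6=1+3=4
CMP R6, 13  (cmp 4,13)
JNZ again: taken
LOAD R4, [R3] → R4=M[104]=3
XOR R7, R4 → R7=4^3=7
XOR R4, 19 → R4=3^19=16
LOAD R4, [R3] → R4=M[104]=3
AND R7, R4 → R7=7&3=3
ADD R3, 4 → R3=104+4=108
ADD R6, 3 → R6=4+3=7
CMP R6, 13  (cmp 7,13)
JNZ again: taken
LOAD R4, [R3] → R4=M[108]=-7
XOR R7, R4 → R7=3^(-7)=-6
XOR R4, 19 → R4=(-7)^19=-22
LOAD R4, [R3] → R4=M[108]=-7
AND R7, R4 → R7=(-6)&(-7)=-8
ADD R3, 4 → R3=108+4=112
ADD R6, 3 → R6=7+3=10
CMP R6, 13  (cmp 10,13)
JNZ again: taken
LOAD R4, [R3] → R4=M[112]=-3
XOR R7, R4 → R7=(-8)^(-3)=5
XOR R4, 19 → R4=(-3)^19=-18
LOAD R4, [R3] → R4=M[112]=-3
AND R7, R4 → R7=5&(-3)=5
ADD R3, 4 → R3=112+4=116
ADD R6, 3 → R6=10+3=13
CMP R6, 13  (cmp 13,13)
JNZ again: not taken
STORE R4, [112] → M[112]=-3
halt.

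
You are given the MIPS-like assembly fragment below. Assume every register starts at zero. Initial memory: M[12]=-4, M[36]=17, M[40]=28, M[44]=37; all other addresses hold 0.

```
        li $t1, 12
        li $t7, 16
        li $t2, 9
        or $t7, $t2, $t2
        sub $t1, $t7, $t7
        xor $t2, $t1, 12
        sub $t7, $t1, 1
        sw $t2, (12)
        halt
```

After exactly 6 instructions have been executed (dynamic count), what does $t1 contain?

after li $t1, 12: $t1=12
after li $t7, 16: $t7=16
after li $t2, 9: $t2=9
after or $t7, $t2, $t2: $t7=9|9=9
after sub $t1, $t7, $t7: $t1=9-9=0
after xor $t2, $t1, 12: $t2=0^12=12
After step 6: $t1 = 0.

0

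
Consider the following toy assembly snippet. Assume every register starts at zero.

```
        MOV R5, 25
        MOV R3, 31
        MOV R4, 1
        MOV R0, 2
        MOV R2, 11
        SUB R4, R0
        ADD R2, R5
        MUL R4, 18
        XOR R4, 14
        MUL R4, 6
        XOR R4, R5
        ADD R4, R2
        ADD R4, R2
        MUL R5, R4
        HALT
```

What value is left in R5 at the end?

-2375

R5=25
R3=31
R4=1
R0=2
R2=11
R4=1-2=-1
R2=11+25=36
R4=(-1)*18=-18
R4=(-18)^14=-32
R4=(-32)*6=-192
R4=(-192)^25=-167
R4=(-167)+36=-131
R4=(-131)+36=-95
R5=25*(-95)=-2375
halt.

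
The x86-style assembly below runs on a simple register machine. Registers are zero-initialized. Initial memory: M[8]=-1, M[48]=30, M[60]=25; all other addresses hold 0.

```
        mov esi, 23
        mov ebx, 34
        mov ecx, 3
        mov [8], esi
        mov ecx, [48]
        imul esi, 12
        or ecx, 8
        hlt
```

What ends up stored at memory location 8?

23

after mov esi, 23: esi=23
after mov ebx, 34: ebx=34
after mov ecx, 3: ecx=3
mov [8], esi → M[8]=23
after mov ecx, [48]: ecx=M[48]=30
after imul esi, 12: esi=23*12=276
after or ecx, 8: ecx=30|8=30
halt.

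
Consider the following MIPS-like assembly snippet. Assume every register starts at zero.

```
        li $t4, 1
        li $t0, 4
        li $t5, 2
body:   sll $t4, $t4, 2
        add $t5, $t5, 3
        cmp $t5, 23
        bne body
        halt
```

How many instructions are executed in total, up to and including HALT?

$t4=1
$t0=4
$t5=2
$t4=1<<2=4
$t5=2+3=5
cmp $t5, 23  (cmp 5,23)
bne body: taken
$t4=4<<2=16
$t5=5+3=8
cmp $t5, 23  (cmp 8,23)
bne body: taken
$t4=16<<2=64
$t5=8+3=11
cmp $t5, 23  (cmp 11,23)
bne body: taken
$t4=64<<2=256
$t5=11+3=14
cmp $t5, 23  (cmp 14,23)
bne body: taken
$t4=256<<2=1024
$t5=14+3=17
cmp $t5, 23  (cmp 17,23)
bne body: taken
$t4=1024<<2=4096
$t5=17+3=20
cmp $t5, 23  (cmp 20,23)
bne body: taken
$t4=4096<<2=16384
$t5=20+3=23
cmp $t5, 23  (cmp 23,23)
bne body: not taken
halt.
Total executed instructions: 32.

32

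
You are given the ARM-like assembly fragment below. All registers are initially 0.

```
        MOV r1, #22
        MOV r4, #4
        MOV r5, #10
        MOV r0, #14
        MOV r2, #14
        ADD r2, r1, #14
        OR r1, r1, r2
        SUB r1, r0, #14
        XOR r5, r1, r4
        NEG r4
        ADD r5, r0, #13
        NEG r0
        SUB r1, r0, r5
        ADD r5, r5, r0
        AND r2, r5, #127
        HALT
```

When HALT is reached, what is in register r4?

after MOV r1, #22: r1=22
after MOV r4, #4: r4=4
after MOV r5, #10: r5=10
after MOV r0, #14: r0=14
after MOV r2, #14: r2=14
after ADD r2, r1, #14: r2=22+14=36
after OR r1, r1, r2: r1=22|36=54
after SUB r1, r0, #14: r1=14-14=0
after XOR r5, r1, r4: r5=0^4=4
after NEG r4: r4=-(4)=-4
after ADD r5, r0, #13: r5=14+13=27
after NEG r0: r0=-(14)=-14
after SUB r1, r0, r5: r1=(-14)-27=-41
after ADD r5, r5, r0: r5=27+(-14)=13
after AND r2, r5, #127: r2=13&127=13
halt.

-4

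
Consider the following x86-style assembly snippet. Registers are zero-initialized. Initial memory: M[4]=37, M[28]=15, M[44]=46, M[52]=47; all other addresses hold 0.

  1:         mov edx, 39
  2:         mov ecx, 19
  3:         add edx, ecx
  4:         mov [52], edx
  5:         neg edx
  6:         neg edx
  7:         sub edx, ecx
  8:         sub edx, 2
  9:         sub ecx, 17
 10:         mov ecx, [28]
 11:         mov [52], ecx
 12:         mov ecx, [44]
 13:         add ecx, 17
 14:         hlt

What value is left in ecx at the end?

mov edx, 39 → edx=39
mov ecx, 19 → ecx=19
add edx, ecx → edx=39+19=58
mov [52], edx → M[52]=58
neg edx → edx=-(58)=-58
neg edx → edx=-(-58)=58
sub edx, ecx → edx=58-19=39
sub edx, 2 → edx=39-2=37
sub ecx, 17 → ecx=19-17=2
mov ecx, [28] → ecx=M[28]=15
mov [52], ecx → M[52]=15
mov ecx, [44] → ecx=M[44]=46
add ecx, 17 → ecx=46+17=63
halt.

63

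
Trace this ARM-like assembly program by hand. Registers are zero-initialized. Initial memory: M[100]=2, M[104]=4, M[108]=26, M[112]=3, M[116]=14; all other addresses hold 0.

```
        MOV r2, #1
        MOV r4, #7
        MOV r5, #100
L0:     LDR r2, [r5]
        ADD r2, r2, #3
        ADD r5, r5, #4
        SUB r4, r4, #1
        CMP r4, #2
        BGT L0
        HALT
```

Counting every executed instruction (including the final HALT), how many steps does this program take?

34

MOV r2, #1 → r2=1
MOV r4, #7 → r4=7
MOV r5, #100 → r5=100
LDR r2, [r5] → r2=M[100]=2
ADD r2, r2, #3 → r2=2+3=5
ADD r5, r5, #4 → r5=100+4=104
SUB r4, r4, #1 → r4=7-1=6
CMP r4, #2  (cmp 6,2)
BGT L0: taken
LDR r2, [r5] → r2=M[104]=4
ADD r2, r2, #3 → r2=4+3=7
ADD r5, r5, #4 → r5=104+4=108
SUB r4, r4, #1 → r4=6-1=5
CMP r4, #2  (cmp 5,2)
BGT L0: taken
LDR r2, [r5] → r2=M[108]=26
ADD r2, r2, #3 → r2=26+3=29
ADD r5, r5, #4 → r5=108+4=112
SUB r4, r4, #1 → r4=5-1=4
CMP r4, #2  (cmp 4,2)
BGT L0: taken
LDR r2, [r5] → r2=M[112]=3
ADD r2, r2, #3 → r2=3+3=6
ADD r5, r5, #4 → r5=112+4=116
SUB r4, r4, #1 → r4=4-1=3
CMP r4, #2  (cmp 3,2)
BGT L0: taken
LDR r2, [r5] → r2=M[116]=14
ADD r2, r2, #3 → r2=14+3=17
ADD r5, r5, #4 → r5=116+4=120
SUB r4, r4, #1 → r4=3-1=2
CMP r4, #2  (cmp 2,2)
BGT L0: not taken
halt.
Total executed instructions: 34.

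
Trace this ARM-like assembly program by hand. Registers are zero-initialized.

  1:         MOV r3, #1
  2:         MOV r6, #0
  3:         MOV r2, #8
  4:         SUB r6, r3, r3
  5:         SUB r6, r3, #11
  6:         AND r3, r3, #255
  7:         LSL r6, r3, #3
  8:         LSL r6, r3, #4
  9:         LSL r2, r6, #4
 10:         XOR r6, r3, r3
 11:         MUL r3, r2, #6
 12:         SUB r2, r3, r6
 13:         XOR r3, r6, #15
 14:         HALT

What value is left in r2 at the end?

1536

r3=1
r6=0
r2=8
r6=1-1=0
r6=1-11=-10
r3=1&255=1
r6=1<<3=8
r6=1<<4=16
r2=16<<4=256
r6=1^1=0
r3=256*6=1536
r2=1536-0=1536
r3=0^15=15
halt.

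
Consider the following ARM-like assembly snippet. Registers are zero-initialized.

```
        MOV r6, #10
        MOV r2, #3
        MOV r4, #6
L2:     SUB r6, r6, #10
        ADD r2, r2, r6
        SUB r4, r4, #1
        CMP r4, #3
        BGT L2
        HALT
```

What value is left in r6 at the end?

-20

r6=10
r2=3
r4=6
r6=10-10=0
r2=3+0=3
r4=6-1=5
CMP r4, #3  (cmp 5,3)
BGT L2: taken
r6=0-10=-10
r2=3+(-10)=-7
r4=5-1=4
CMP r4, #3  (cmp 4,3)
BGT L2: taken
r6=(-10)-10=-20
r2=(-7)+(-20)=-27
r4=4-1=3
CMP r4, #3  (cmp 3,3)
BGT L2: not taken
halt.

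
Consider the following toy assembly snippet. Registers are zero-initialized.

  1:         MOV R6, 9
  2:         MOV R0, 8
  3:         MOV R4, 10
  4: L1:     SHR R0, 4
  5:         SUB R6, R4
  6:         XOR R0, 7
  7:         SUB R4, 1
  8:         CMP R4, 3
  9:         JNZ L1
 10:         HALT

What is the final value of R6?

MOV R6, 9 → R6=9
MOV R0, 8 → R0=8
MOV R4, 10 → R4=10
SHR R0, 4 → R0=8>>4=0
SUB R6, R4 → R6=9-10=-1
XOR R0, 7 → R0=0^7=7
SUB R4, 1 → R4=10-1=9
CMP R4, 3  (cmp 9,3)
JNZ L1: taken
SHR R0, 4 → R0=7>>4=0
SUB R6, R4 → R6=(-1)-9=-10
XOR R0, 7 → R0=0^7=7
SUB R4, 1 → R4=9-1=8
CMP R4, 3  (cmp 8,3)
JNZ L1: taken
SHR R0, 4 → R0=7>>4=0
SUB R6, R4 → R6=(-10)-8=-18
XOR R0, 7 → R0=0^7=7
SUB R4, 1 → R4=8-1=7
CMP R4, 3  (cmp 7,3)
JNZ L1: taken
SHR R0, 4 → R0=7>>4=0
SUB R6, R4 → R6=(-18)-7=-25
XOR R0, 7 → R0=0^7=7
SUB R4, 1 → R4=7-1=6
CMP R4, 3  (cmp 6,3)
JNZ L1: taken
SHR R0, 4 → R0=7>>4=0
SUB R6, R4 → R6=(-25)-6=-31
XOR R0, 7 → R0=0^7=7
SUB R4, 1 → R4=6-1=5
CMP R4, 3  (cmp 5,3)
JNZ L1: taken
SHR R0, 4 → R0=7>>4=0
SUB R6, R4 → R6=(-31)-5=-36
XOR R0, 7 → R0=0^7=7
SUB R4, 1 → R4=5-1=4
CMP R4, 3  (cmp 4,3)
JNZ L1: taken
SHR R0, 4 → R0=7>>4=0
SUB R6, R4 → R6=(-36)-4=-40
XOR R0, 7 → R0=0^7=7
SUB R4, 1 → R4=4-1=3
CMP R4, 3  (cmp 3,3)
JNZ L1: not taken
halt.

-40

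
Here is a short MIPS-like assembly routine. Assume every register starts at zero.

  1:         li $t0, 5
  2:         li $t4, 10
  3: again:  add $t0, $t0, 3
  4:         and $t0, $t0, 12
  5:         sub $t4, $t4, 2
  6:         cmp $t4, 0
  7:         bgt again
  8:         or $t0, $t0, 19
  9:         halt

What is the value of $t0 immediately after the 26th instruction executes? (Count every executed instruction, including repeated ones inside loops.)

after li $t0, 5: $t0=5
after li $t4, 10: $t4=10
after add $t0, $t0, 3: $t0=5+3=8
after and $t0, $t0, 12: $t0=8&12=8
after sub $t4, $t4, 2: $t4=10-2=8
cmp $t4, 0  (cmp 8,0)
bgt again: taken
after add $t0, $t0, 3: $t0=8+3=11
after and $t0, $t0, 12: $t0=11&12=8
after sub $t4, $t4, 2: $t4=8-2=6
cmp $t4, 0  (cmp 6,0)
bgt again: taken
after add $t0, $t0, 3: $t0=8+3=11
after and $t0, $t0, 12: $t0=11&12=8
after sub $t4, $t4, 2: $t4=6-2=4
cmp $t4, 0  (cmp 4,0)
bgt again: taken
after add $t0, $t0, 3: $t0=8+3=11
after and $t0, $t0, 12: $t0=11&12=8
after sub $t4, $t4, 2: $t4=4-2=2
cmp $t4, 0  (cmp 2,0)
bgt again: taken
after add $t0, $t0, 3: $t0=8+3=11
after and $t0, $t0, 12: $t0=11&12=8
after sub $t4, $t4, 2: $t4=2-2=0
cmp $t4, 0  (cmp 0,0)
After step 26: $t0 = 8.

8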